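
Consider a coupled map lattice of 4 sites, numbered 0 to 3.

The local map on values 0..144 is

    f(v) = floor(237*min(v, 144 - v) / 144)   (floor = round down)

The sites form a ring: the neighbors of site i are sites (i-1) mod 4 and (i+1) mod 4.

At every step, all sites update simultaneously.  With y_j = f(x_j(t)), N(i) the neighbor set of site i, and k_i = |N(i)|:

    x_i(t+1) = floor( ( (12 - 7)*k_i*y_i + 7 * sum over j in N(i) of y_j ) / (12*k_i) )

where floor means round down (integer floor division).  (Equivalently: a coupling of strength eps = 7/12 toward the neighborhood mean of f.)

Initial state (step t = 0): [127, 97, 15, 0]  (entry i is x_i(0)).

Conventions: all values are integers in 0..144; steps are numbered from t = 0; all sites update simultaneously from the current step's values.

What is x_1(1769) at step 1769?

Simulating step by step:
t=0: [127, 97, 15, 0]
t=1: [33, 46, 32, 14]
t=2: [51, 62, 50, 40]
t=3: [83, 90, 82, 75]
t=4: [100, 95, 101, 106]
t=5: [71, 74, 70, 67]
t=6: [113, 115, 113, 113]
t=7: [49, 49, 49, 51]
t=8: [80, 80, 80, 81]
t=9: [104, 105, 104, 104]
t=10: [64, 64, 64, 65]
t=11: [105, 105, 105, 105]
t=12: [64, 64, 64, 64]
t=13: [105, 105, 105, 105]

Answer: x_1(1769) = 105
Key observation: The state at step 11, [105, 105, 105, 105], reappears at step 13: the system is in a cycle of period 2 from step 11 on.  Therefore the state at step 1769 equals the state at step 11 + ((1769 - 11) mod 2) = 11, which is [105, 105, 105, 105].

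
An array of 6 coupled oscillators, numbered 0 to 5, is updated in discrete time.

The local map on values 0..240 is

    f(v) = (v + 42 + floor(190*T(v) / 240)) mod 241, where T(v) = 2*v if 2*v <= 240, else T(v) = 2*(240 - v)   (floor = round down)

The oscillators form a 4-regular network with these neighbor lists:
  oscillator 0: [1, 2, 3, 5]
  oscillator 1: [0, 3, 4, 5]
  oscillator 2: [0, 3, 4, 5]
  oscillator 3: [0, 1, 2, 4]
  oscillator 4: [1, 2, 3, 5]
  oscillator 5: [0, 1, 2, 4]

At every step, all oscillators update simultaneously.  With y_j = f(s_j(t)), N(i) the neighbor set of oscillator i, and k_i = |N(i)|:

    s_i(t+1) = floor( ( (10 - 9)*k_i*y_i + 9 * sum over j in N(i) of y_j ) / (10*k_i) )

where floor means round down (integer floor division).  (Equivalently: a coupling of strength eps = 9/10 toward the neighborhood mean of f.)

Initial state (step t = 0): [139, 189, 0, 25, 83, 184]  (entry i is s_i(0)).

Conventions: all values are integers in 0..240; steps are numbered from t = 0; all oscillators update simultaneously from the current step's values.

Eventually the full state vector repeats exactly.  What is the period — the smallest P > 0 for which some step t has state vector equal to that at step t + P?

Answer: 13
Key observation: The state at step 7, [46, 46, 46, 46, 46, 46], reappears at step 20 — and no state repeats earlier — so the cycle the system enters has period 13.

Derivation:
t=0: [139, 189, 0, 25, 83, 184]
t=1: [75, 72, 70, 61, 66, 58]
t=2: [212, 211, 210, 221, 210, 220]
t=3: [54, 54, 55, 56, 55, 56]
t=4: [183, 183, 184, 182, 184, 182]
t=5: [73, 73, 73, 73, 73, 73]
t=6: [230, 230, 230, 230, 230, 230]
t=7: [46, 46, 46, 46, 46, 46]
t=8: [160, 160, 160, 160, 160, 160]
t=9: [87, 87, 87, 87, 87, 87]
t=10: [25, 25, 25, 25, 25, 25]
t=11: [106, 106, 106, 106, 106, 106]
t=12: [74, 74, 74, 74, 74, 74]
t=13: [233, 233, 233, 233, 233, 233]
t=14: [45, 45, 45, 45, 45, 45]
t=15: [158, 158, 158, 158, 158, 158]
t=16: [88, 88, 88, 88, 88, 88]
t=17: [28, 28, 28, 28, 28, 28]
t=18: [114, 114, 114, 114, 114, 114]
t=19: [95, 95, 95, 95, 95, 95]
t=20: [46, 46, 46, 46, 46, 46]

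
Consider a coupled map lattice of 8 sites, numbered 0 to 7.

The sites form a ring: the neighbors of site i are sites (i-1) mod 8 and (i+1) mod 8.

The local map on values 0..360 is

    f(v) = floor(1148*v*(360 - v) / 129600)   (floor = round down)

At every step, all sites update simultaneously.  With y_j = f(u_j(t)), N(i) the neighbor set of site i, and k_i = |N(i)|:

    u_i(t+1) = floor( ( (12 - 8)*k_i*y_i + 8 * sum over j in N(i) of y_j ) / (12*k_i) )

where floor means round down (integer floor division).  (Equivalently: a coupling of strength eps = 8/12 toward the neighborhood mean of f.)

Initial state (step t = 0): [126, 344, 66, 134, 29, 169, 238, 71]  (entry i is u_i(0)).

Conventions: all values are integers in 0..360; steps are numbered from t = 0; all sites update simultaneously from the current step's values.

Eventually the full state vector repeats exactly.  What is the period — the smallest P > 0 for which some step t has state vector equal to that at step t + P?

Simulating step by step:
t=0: [126, 344, 66, 134, 29, 169, 238, 71]
t=1: [163, 160, 162, 174, 212, 209, 241, 233]
t=2: [276, 283, 284, 282, 280, 270, 265, 266]
t=3: [206, 196, 192, 194, 202, 212, 219, 216]
t=4: [280, 283, 284, 284, 281, 277, 275, 276]
t=5: [198, 194, 191, 192, 196, 202, 205, 203]
t=6: [283, 284, 285, 284, 283, 282, 281, 282]
t=7: [192, 191, 190, 191, 192, 194, 194, 194]
t=8: [285, 285, 285, 285, 285, 285, 285, 285]
t=9: [189, 189, 189, 189, 189, 189, 189, 189]
t=10: [286, 286, 286, 286, 286, 286, 286, 286]
t=11: [187, 187, 187, 187, 187, 187, 187, 187]
t=12: [286, 286, 286, 286, 286, 286, 286, 286]

Answer: 2
Key observation: The state at step 10, [286, 286, 286, 286, 286, 286, 286, 286], reappears at step 12 — and no state repeats earlier — so the cycle the system enters has period 2.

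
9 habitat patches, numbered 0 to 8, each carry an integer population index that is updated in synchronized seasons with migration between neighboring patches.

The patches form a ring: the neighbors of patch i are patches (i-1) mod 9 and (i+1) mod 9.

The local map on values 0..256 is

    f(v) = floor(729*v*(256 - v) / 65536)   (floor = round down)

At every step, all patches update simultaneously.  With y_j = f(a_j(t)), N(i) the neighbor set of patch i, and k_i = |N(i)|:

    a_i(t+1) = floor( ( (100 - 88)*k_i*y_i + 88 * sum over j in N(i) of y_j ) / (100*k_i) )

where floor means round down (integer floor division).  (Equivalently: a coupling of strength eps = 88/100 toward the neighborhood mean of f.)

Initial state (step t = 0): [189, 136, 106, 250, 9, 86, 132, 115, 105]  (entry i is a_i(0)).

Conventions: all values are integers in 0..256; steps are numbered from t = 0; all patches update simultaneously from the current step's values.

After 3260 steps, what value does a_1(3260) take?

Simulating step by step:
t=0: [189, 136, 106, 250, 9, 86, 132, 115, 105]
t=1: [173, 160, 107, 89, 81, 110, 172, 179, 161]
t=2: [168, 168, 168, 166, 169, 160, 164, 163, 157]
t=3: [167, 164, 164, 163, 167, 165, 168, 169, 166]
t=4: [166, 166, 167, 166, 167, 164, 164, 164, 164]
t=5: [166, 165, 165, 165, 166, 166, 167, 167, 166]
t=6: [166, 166, 167, 166, 166, 165, 165, 165, 165]
t=7: [166, 165, 165, 165, 166, 166, 167, 167, 166]

Answer: a_1(3260) = 166
Key observation: The state at step 5, [166, 165, 165, 165, 166, 166, 167, 167, 166], reappears at step 7: the system is in a cycle of period 2 from step 5 on.  Therefore the state at step 3260 equals the state at step 5 + ((3260 - 5) mod 2) = 6, which is [166, 166, 167, 166, 166, 165, 165, 165, 165].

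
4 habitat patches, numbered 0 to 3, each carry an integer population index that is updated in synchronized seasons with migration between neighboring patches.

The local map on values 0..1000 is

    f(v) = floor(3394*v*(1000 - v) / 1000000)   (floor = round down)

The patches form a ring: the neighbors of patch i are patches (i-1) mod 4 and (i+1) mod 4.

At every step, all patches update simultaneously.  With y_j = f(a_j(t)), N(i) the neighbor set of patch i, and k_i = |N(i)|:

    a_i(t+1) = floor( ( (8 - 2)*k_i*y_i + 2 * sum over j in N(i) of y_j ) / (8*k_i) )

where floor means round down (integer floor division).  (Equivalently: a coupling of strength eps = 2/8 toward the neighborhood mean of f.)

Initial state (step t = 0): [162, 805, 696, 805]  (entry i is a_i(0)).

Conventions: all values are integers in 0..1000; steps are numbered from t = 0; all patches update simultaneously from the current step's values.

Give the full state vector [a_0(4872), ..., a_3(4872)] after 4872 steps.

Simulating step by step:
t=0: [162, 805, 696, 805]
t=1: [478, 546, 671, 546]
t=2: [844, 830, 772, 830]
t=3: [454, 488, 567, 488]
t=4: [842, 845, 836, 845]
t=5: [449, 447, 459, 447]
t=6: [838, 838, 841, 838]
t=7: [460, 459, 454, 459]
t=8: [842, 842, 841, 842]
t=9: [451, 451, 452, 451]
t=10: [840, 840, 840, 840]
t=11: [456, 456, 456, 456]
t=12: [841, 841, 841, 841]
t=13: [453, 453, 453, 453]
t=14: [841, 841, 841, 841]

Answer: [841, 841, 841, 841]
Key observation: The state at step 12, [841, 841, 841, 841], reappears at step 14: the system is in a cycle of period 2 from step 12 on.  Therefore the state at step 4872 equals the state at step 12 + ((4872 - 12) mod 2) = 12, which is [841, 841, 841, 841].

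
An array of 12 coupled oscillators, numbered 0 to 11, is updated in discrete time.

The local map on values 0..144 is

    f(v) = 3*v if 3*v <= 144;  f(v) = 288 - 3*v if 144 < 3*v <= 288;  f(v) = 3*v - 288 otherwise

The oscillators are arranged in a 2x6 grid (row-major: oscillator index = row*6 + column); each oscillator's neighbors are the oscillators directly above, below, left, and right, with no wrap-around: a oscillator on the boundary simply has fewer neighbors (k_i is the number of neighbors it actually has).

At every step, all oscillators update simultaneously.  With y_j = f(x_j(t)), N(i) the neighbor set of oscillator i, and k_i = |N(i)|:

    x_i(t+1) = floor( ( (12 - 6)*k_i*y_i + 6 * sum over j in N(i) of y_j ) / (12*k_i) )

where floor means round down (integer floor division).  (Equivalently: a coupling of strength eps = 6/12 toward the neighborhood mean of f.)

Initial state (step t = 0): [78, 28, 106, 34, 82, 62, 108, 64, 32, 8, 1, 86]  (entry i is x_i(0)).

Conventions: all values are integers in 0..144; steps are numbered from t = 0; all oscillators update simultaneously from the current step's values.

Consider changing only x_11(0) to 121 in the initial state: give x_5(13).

Simulating step by step:
t=0: [78, 28, 106, 34, 82, 62, 108, 64, 32, 8, 1, 121]
t=1: [57, 72, 62, 67, 55, 80, 55, 84, 73, 45, 25, 63]
t=2: [107, 78, 89, 103, 96, 79, 99, 62, 80, 106, 97, 80]
t=3: [32, 53, 31, 19, 12, 37, 38, 69, 49, 27, 14, 37]
t=4: [108, 109, 101, 63, 53, 92, 101, 104, 113, 80, 59, 93]
t=5: [31, 32, 39, 81, 101, 40, 22, 29, 40, 67, 86, 35]
t=6: [87, 97, 102, 59, 40, 90, 78, 90, 108, 76, 49, 90]
t=7: [27, 12, 34, 88, 105, 43, 38, 24, 34, 78, 103, 48]
t=8: [78, 60, 78, 42, 42, 107, 95, 78, 89, 51, 48, 109]
t=9: [54, 81, 69, 115, 113, 57, 28, 49, 51, 116, 122, 63]
t=10: [95, 80, 80, 60, 67, 96, 108, 114, 114, 75, 74, 98]
t=11: [22, 41, 59, 87, 72, 23, 32, 50, 54, 69, 59, 19]
t=12: [87, 114, 101, 57, 70, 66, 99, 126, 118, 84, 90, 73]
t=13: [29, 49, 47, 80, 76, 81, 33, 66, 56, 51, 39, 61]

Answer: x_5(13) = 81
Key observation: This trace re-runs the system from the modified initial state.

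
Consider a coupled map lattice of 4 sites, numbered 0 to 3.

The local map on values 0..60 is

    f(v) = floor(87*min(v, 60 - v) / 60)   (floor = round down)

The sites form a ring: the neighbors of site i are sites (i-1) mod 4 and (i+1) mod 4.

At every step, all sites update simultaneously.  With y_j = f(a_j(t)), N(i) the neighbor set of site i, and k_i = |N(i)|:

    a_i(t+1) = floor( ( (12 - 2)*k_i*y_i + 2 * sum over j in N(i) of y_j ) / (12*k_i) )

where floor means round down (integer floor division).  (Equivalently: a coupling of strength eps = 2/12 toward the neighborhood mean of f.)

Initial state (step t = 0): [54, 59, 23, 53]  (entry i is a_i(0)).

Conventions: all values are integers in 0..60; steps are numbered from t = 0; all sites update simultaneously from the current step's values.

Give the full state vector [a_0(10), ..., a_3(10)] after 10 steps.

Simulating step by step:
t=0: [54, 59, 23, 53]
t=1: [7, 4, 28, 11]
t=2: [10, 8, 35, 16]
t=3: [14, 13, 32, 23]
t=4: [20, 20, 37, 32]
t=5: [29, 29, 33, 38]
t=6: [41, 41, 38, 32]
t=7: [28, 27, 31, 38]
t=8: [39, 39, 40, 32]
t=9: [30, 29, 30, 38]
t=10: [41, 42, 41, 33]

Answer: [41, 42, 41, 33]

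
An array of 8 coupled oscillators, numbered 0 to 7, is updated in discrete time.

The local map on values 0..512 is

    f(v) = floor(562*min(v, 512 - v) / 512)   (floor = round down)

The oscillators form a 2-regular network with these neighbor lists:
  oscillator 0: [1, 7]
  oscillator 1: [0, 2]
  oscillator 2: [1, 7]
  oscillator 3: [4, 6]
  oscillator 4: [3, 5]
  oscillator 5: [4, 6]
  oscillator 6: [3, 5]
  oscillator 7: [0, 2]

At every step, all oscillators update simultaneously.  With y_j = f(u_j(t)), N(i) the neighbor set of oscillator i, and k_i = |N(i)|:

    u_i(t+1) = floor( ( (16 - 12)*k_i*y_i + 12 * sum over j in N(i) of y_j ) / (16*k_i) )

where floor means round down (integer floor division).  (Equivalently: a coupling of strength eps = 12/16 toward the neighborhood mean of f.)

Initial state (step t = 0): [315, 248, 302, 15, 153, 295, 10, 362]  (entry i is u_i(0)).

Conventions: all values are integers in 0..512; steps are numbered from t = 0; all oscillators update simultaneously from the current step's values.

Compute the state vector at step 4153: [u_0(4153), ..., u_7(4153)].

Answer: [255, 255, 255, 255, 255, 255, 255, 255]
Key observation: The state at step 20, [279, 279, 279, 279, 279, 279, 279, 279], reappears at step 22: the system is in a cycle of period 2 from step 20 on.  Therefore the state at step 4153 equals the state at step 20 + ((4153 - 20) mod 2) = 21, which is [255, 255, 255, 255, 255, 255, 255, 255].

Derivation:
t=0: [315, 248, 302, 15, 153, 295, 10, 362]
t=1: [217, 235, 221, 70, 137, 125, 97, 208]
t=2: [241, 244, 242, 115, 117, 130, 106, 237]
t=3: [263, 265, 263, 123, 132, 127, 129, 263]
t=4: [272, 272, 272, 140, 138, 141, 138, 273]
t=5: [262, 263, 262, 151, 152, 151, 152, 262]
t=6: [273, 273, 273, 165, 165, 165, 165, 274]
t=7: [261, 262, 261, 181, 181, 181, 181, 261]
t=8: [274, 274, 274, 198, 198, 198, 198, 275]
t=9: [260, 261, 260, 217, 217, 217, 217, 260]
t=10: [275, 275, 275, 238, 238, 238, 238, 276]
t=11: [259, 260, 259, 261, 261, 261, 261, 259]
t=12: [276, 276, 276, 275, 275, 275, 275, 277]
t=13: [258, 259, 258, 260, 260, 260, 260, 258]
t=14: [277, 277, 277, 276, 276, 276, 276, 278]
t=15: [256, 257, 256, 259, 259, 259, 259, 256]
t=16: [280, 280, 280, 277, 277, 277, 277, 281]
t=17: [253, 254, 253, 257, 257, 257, 257, 253]
t=18: [277, 277, 277, 279, 279, 279, 279, 277]
t=19: [257, 257, 257, 255, 255, 255, 255, 257]
t=20: [279, 279, 279, 279, 279, 279, 279, 279]
t=21: [255, 255, 255, 255, 255, 255, 255, 255]
t=22: [279, 279, 279, 279, 279, 279, 279, 279]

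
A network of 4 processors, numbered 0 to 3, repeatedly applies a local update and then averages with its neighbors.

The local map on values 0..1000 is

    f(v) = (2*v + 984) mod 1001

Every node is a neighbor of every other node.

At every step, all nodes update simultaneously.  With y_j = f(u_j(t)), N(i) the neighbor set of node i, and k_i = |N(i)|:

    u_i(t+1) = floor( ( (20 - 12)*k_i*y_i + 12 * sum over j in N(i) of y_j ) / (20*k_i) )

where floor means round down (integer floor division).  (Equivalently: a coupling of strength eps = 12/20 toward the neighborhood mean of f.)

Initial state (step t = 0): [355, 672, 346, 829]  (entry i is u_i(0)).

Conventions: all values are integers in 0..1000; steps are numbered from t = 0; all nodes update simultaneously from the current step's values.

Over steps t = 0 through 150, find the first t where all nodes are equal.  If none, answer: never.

Answer: 7
Key observation: Synchronization is absorbing here: once all nodes are equal they stay equal, and step 7 is the first all-equal step.

Derivation:
t=0: [355, 672, 346, 829]  (not all equal)
t=1: [605, 532, 601, 594]  (not all equal)
t=2: [156, 127, 155, 152]  (not all equal)
t=3: [281, 269, 281, 279]  (not all equal)
t=4: [539, 534, 539, 538]  (not all equal)
t=5: [57, 55, 57, 57]  (not all equal)
t=6: [96, 95, 96, 96]  (not all equal)
t=7: [174, 174, 174, 174]  (all equal)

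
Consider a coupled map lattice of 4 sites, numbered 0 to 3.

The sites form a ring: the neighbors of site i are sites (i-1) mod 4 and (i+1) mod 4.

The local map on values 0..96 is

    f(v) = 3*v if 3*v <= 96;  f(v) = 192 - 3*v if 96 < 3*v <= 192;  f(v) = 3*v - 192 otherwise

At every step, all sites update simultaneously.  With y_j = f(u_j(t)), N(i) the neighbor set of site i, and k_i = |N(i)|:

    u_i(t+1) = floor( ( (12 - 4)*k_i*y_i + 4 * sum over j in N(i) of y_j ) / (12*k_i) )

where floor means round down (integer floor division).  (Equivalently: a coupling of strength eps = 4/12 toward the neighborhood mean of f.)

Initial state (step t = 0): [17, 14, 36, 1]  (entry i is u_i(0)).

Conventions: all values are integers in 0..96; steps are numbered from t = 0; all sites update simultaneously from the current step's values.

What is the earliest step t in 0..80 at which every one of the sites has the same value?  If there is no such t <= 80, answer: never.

Simulating step by step:
t=0: [17, 14, 36, 1]  (not all equal)
t=1: [41, 50, 63, 24]  (not all equal)
t=2: [65, 40, 21, 60]  (not all equal)
t=3: [16, 59, 56, 19]  (not all equal)
t=4: [44, 22, 28, 50]  (not all equal)
t=5: [58, 68, 74, 52]  (not all equal)
t=6: [20, 16, 28, 32]  (not all equal)
t=7: [64, 56, 80, 88]  (not all equal)
t=8: [16, 24, 48, 56]  (not all equal)
t=9: [48, 64, 48, 32]  (not all equal)
t=10: [48, 16, 48, 80]  (not all equal)
t=11: [48, 48, 48, 48]  (all equal)

Answer: 11
Key observation: Synchronization is absorbing here: once all sites are equal they stay equal, and step 11 is the first all-equal step.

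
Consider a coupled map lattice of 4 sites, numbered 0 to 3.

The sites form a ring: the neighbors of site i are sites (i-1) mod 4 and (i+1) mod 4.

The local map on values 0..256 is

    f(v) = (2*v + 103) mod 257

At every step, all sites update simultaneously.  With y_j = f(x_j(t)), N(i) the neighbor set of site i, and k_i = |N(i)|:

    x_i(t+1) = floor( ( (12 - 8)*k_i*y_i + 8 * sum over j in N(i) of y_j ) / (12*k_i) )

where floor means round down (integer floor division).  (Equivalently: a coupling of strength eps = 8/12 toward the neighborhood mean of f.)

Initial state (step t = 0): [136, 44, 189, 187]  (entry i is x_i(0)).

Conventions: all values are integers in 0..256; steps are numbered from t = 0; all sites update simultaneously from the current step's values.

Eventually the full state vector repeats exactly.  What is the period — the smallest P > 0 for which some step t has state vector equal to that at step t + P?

Simulating step by step:
t=0: [136, 44, 189, 187]
t=1: [176, 177, 211, 187]
t=2: [206, 136, 143, 143]
t=3: [83, 83, 127, 88]
t=4: [15, 41, 44, 44]
t=5: [169, 169, 189, 171]
t=6: [185, 197, 198, 198]
t=7: [232, 232, 241, 233]
t=8: [53, 59, 59, 59]
t=9: [217, 217, 221, 217]
t=10: [23, 25, 25, 25]
t=11: [151, 151, 153, 151]
t=12: [148, 149, 149, 149]
t=13: [143, 143, 144, 143]
t=14: [132, 132, 132, 132]
t=15: [110, 110, 110, 110]
t=16: [66, 66, 66, 66]
t=17: [235, 235, 235, 235]
t=18: [59, 59, 59, 59]
t=19: [221, 221, 221, 221]
t=20: [31, 31, 31, 31]
t=21: [165, 165, 165, 165]
t=22: [176, 176, 176, 176]
t=23: [198, 198, 198, 198]
t=24: [242, 242, 242, 242]
t=25: [73, 73, 73, 73]
t=26: [249, 249, 249, 249]
t=27: [87, 87, 87, 87]
t=28: [20, 20, 20, 20]
t=29: [143, 143, 143, 143]
t=30: [132, 132, 132, 132]

Answer: 16
Key observation: The state at step 14, [132, 132, 132, 132], reappears at step 30 — and no state repeats earlier — so the cycle the system enters has period 16.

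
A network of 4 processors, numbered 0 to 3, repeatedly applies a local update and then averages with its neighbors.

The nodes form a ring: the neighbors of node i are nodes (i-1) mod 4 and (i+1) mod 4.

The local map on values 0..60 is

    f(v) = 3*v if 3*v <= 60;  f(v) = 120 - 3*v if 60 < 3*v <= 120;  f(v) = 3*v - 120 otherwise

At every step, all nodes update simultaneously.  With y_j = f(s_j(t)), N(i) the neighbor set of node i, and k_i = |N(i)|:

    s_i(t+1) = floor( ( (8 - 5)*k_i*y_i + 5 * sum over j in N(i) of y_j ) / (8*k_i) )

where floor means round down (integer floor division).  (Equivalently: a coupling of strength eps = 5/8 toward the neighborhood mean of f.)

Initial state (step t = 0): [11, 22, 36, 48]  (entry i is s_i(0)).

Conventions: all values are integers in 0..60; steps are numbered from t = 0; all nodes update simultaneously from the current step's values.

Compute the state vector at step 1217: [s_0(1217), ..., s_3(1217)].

Answer: [54, 54, 54, 54]
Key observation: The state at step 25, [54, 54, 54, 54], reappears at step 29: the system is in a cycle of period 4 from step 25 on.  Therefore the state at step 1217 equals the state at step 25 + ((1217 - 25) mod 4) = 25, which is [54, 54, 54, 54].

Derivation:
t=0: [11, 22, 36, 48]
t=1: [36, 34, 28, 23]
t=2: [26, 21, 35, 34]
t=3: [39, 39, 29, 24]
t=4: [17, 12, 28, 29]
t=5: [40, 40, 35, 39]
t=6: [0, 4, 6, 5]
t=7: [8, 10, 15, 11]
t=8: [28, 32, 36, 33]
t=9: [27, 24, 18, 22]
t=10: [46, 47, 52, 49]
t=11: [21, 24, 28, 27]
t=12: [48, 47, 40, 43]
t=13: [18, 15, 9, 10]
t=14: [43, 42, 33, 36]
t=15: [9, 11, 13, 13]
t=16: [32, 33, 37, 35]
t=17: [20, 18, 14, 15]
t=18: [53, 52, 46, 48]
t=19: [33, 31, 25, 26]
t=20: [29, 30, 38, 36]
t=21: [25, 23, 15, 16]
t=22: [47, 47, 47, 46]
t=23: [20, 21, 20, 19]
t=24: [58, 58, 58, 58]
t=25: [54, 54, 54, 54]
t=26: [42, 42, 42, 42]
t=27: [6, 6, 6, 6]
t=28: [18, 18, 18, 18]
t=29: [54, 54, 54, 54]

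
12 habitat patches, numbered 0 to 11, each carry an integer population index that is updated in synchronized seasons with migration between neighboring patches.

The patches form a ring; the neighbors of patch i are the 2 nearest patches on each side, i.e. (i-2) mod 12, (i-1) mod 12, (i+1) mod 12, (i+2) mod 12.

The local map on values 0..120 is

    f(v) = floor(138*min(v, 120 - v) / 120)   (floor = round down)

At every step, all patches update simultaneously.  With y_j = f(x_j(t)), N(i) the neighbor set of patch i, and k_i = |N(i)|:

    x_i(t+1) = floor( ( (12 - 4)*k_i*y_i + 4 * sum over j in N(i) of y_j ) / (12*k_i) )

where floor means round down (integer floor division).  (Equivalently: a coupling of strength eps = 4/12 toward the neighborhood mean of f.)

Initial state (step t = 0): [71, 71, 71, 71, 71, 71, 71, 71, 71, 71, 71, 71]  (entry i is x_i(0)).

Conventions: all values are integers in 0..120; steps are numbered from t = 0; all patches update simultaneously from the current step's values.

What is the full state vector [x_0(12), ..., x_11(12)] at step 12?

Answer: [64, 64, 64, 64, 64, 64, 64, 64, 64, 64, 64, 64]

Derivation:
t=0: [71, 71, 71, 71, 71, 71, 71, 71, 71, 71, 71, 71]
t=1: [56, 56, 56, 56, 56, 56, 56, 56, 56, 56, 56, 56]
t=2: [64, 64, 64, 64, 64, 64, 64, 64, 64, 64, 64, 64]
t=3: [64, 64, 64, 64, 64, 64, 64, 64, 64, 64, 64, 64]
t=4: [64, 64, 64, 64, 64, 64, 64, 64, 64, 64, 64, 64]
t=5: [64, 64, 64, 64, 64, 64, 64, 64, 64, 64, 64, 64]
t=6: [64, 64, 64, 64, 64, 64, 64, 64, 64, 64, 64, 64]
t=7: [64, 64, 64, 64, 64, 64, 64, 64, 64, 64, 64, 64]
t=8: [64, 64, 64, 64, 64, 64, 64, 64, 64, 64, 64, 64]
t=9: [64, 64, 64, 64, 64, 64, 64, 64, 64, 64, 64, 64]
t=10: [64, 64, 64, 64, 64, 64, 64, 64, 64, 64, 64, 64]
t=11: [64, 64, 64, 64, 64, 64, 64, 64, 64, 64, 64, 64]
t=12: [64, 64, 64, 64, 64, 64, 64, 64, 64, 64, 64, 64]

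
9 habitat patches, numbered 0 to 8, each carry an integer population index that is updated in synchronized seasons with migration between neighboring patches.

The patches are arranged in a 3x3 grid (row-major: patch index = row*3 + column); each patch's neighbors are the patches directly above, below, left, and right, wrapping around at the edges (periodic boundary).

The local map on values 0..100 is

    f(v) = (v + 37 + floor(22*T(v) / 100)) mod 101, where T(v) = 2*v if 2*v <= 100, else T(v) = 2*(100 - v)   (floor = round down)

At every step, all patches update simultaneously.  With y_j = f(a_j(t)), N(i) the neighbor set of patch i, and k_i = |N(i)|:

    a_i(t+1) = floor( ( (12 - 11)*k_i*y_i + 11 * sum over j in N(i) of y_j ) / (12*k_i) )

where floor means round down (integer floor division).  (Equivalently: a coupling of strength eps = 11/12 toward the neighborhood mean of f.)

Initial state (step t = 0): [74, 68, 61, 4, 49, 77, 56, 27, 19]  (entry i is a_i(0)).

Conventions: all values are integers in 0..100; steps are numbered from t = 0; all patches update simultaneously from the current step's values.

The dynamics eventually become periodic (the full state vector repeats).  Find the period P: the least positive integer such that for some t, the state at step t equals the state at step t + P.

Simulating step by step:
t=0: [74, 68, 61, 4, 49, 77, 56, 27, 19]
t=1: [21, 28, 30, 17, 36, 30, 47, 28, 33]
t=2: [56, 77, 77, 59, 74, 78, 66, 64, 62]
t=3: [18, 17, 18, 17, 18, 18, 13, 18, 18]
t=4: [59, 61, 61, 60, 61, 61, 61, 60, 60]
t=5: [13, 13, 13, 13, 13, 13, 13, 13, 13]
t=6: [55, 55, 55, 55, 55, 55, 55, 55, 55]
t=7: [10, 10, 10, 10, 10, 10, 10, 10, 10]
t=8: [51, 51, 51, 51, 51, 51, 51, 51, 51]
t=9: [8, 8, 8, 8, 8, 8, 8, 8, 8]
t=10: [48, 48, 48, 48, 48, 48, 48, 48, 48]
t=11: [5, 5, 5, 5, 5, 5, 5, 5, 5]
t=12: [44, 44, 44, 44, 44, 44, 44, 44, 44]
t=13: [100, 100, 100, 100, 100, 100, 100, 100, 100]
t=14: [36, 36, 36, 36, 36, 36, 36, 36, 36]
t=15: [88, 88, 88, 88, 88, 88, 88, 88, 88]
t=16: [29, 29, 29, 29, 29, 29, 29, 29, 29]
t=17: [78, 78, 78, 78, 78, 78, 78, 78, 78]
t=18: [23, 23, 23, 23, 23, 23, 23, 23, 23]
t=19: [70, 70, 70, 70, 70, 70, 70, 70, 70]
t=20: [19, 19, 19, 19, 19, 19, 19, 19, 19]
t=21: [64, 64, 64, 64, 64, 64, 64, 64, 64]
t=22: [15, 15, 15, 15, 15, 15, 15, 15, 15]
t=23: [58, 58, 58, 58, 58, 58, 58, 58, 58]
t=24: [12, 12, 12, 12, 12, 12, 12, 12, 12]
t=25: [54, 54, 54, 54, 54, 54, 54, 54, 54]
t=26: [10, 10, 10, 10, 10, 10, 10, 10, 10]

Answer: 19
Key observation: The state at step 7, [10, 10, 10, 10, 10, 10, 10, 10, 10], reappears at step 26 — and no state repeats earlier — so the cycle the system enters has period 19.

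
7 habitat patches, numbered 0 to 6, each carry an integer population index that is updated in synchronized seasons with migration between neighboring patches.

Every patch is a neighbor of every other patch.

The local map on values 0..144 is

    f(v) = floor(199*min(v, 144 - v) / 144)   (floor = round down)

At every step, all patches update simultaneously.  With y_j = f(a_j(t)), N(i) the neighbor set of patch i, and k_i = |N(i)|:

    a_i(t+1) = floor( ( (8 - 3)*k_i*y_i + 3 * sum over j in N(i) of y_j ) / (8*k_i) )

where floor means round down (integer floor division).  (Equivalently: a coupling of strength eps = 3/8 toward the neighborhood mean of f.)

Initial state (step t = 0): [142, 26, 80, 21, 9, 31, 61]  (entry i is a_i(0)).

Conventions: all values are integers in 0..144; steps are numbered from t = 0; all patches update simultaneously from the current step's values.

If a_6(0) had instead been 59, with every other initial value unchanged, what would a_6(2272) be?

Simulating step by step:
t=0: [142, 26, 80, 21, 9, 31, 59]
t=1: [19, 37, 67, 34, 24, 41, 63]
t=2: [39, 53, 76, 50, 43, 55, 73]
t=3: [62, 73, 84, 71, 65, 75, 87]
t=4: [86, 94, 85, 94, 89, 92, 82]
t=5: [78, 72, 78, 72, 75, 73, 81]
t=6: [92, 96, 92, 96, 94, 96, 90]
t=7: [70, 67, 70, 67, 69, 67, 71]
t=8: [95, 93, 95, 93, 94, 93, 96]
t=9: [67, 69, 67, 69, 68, 69, 67]
t=10: [92, 94, 92, 94, 93, 94, 92]
t=11: [70, 69, 70, 69, 70, 69, 70]
t=12: [95, 95, 95, 95, 95, 95, 95]
t=13: [67, 67, 67, 67, 67, 67, 67]
t=14: [92, 92, 92, 92, 92, 92, 92]
t=15: [71, 71, 71, 71, 71, 71, 71]
t=16: [98, 98, 98, 98, 98, 98, 98]
t=17: [63, 63, 63, 63, 63, 63, 63]
t=18: [87, 87, 87, 87, 87, 87, 87]
t=19: [78, 78, 78, 78, 78, 78, 78]
t=20: [91, 91, 91, 91, 91, 91, 91]
t=21: [73, 73, 73, 73, 73, 73, 73]
t=22: [98, 98, 98, 98, 98, 98, 98]

Answer: a_6(2272) = 98
Key observation: The state at step 16, [98, 98, 98, 98, 98, 98, 98], reappears at step 22: the system is in a cycle of period 6 from step 16 on.  Therefore the state at step 2272 equals the state at step 16 + ((2272 - 16) mod 6) = 16, which is [98, 98, 98, 98, 98, 98, 98].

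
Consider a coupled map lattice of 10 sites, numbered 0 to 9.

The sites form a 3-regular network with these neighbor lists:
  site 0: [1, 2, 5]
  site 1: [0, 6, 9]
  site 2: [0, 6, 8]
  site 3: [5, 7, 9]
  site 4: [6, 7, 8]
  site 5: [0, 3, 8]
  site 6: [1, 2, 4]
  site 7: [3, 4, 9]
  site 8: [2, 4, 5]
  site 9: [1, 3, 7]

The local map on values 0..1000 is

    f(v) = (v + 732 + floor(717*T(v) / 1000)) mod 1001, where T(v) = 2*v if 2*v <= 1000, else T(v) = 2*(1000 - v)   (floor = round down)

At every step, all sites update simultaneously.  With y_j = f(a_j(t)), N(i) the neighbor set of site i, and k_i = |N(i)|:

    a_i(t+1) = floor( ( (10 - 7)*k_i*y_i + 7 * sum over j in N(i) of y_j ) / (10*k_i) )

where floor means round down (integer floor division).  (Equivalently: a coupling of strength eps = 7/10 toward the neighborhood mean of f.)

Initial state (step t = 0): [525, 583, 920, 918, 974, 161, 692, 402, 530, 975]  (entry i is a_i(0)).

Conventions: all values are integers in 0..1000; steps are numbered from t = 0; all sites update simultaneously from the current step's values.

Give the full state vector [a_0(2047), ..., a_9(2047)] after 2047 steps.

Simulating step by step:
t=0: [525, 583, 920, 918, 974, 161, 692, 402, 530, 975]
t=1: [700, 866, 867, 596, 807, 651, 823, 737, 660, 779]
t=2: [832, 818, 830, 867, 834, 881, 800, 847, 843, 840]
t=3: [799, 807, 805, 791, 803, 792, 808, 797, 797, 798]
t=4: [817, 815, 816, 819, 816, 819, 814, 818, 817, 818]
t=5: [810, 810, 810, 809, 810, 809, 810, 809, 809, 809]
t=6: [813, 813, 813, 813, 813, 813, 813, 813, 813, 813]
t=7: [812, 812, 812, 812, 812, 812, 812, 812, 812, 812]
t=8: [812, 812, 812, 812, 812, 812, 812, 812, 812, 812]

Answer: [812, 812, 812, 812, 812, 812, 812, 812, 812, 812]
Key observation: The state at step 7, [812, 812, 812, 812, 812, 812, 812, 812, 812, 812], reappears at step 8: the system is in a cycle of period 1 from step 7 on.  Therefore the state at step 2047 equals the state at step 7 + ((2047 - 7) mod 1) = 7, which is [812, 812, 812, 812, 812, 812, 812, 812, 812, 812].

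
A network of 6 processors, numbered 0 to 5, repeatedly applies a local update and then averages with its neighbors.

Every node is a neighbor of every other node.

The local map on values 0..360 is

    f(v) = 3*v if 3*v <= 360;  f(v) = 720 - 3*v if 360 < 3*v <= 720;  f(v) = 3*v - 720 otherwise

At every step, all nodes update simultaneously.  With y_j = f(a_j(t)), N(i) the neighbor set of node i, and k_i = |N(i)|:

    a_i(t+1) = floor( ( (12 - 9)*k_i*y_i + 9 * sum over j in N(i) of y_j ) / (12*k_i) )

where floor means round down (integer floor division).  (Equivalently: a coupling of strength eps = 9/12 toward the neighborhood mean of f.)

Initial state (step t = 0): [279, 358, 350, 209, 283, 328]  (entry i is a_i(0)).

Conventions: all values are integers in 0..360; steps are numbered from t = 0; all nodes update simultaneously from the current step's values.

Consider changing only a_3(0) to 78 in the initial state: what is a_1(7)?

Answer: a_1(7) = 171
Key observation: This trace re-runs the system from the modified initial state.

Derivation:
t=0: [279, 358, 350, 78, 283, 328]
t=1: [225, 249, 247, 237, 227, 240]
t=2: [25, 23, 23, 22, 25, 21]
t=3: [70, 69, 69, 69, 70, 68]
t=4: [207, 207, 207, 207, 207, 207]
t=5: [99, 99, 99, 99, 99, 99]
t=6: [297, 297, 297, 297, 297, 297]
t=7: [171, 171, 171, 171, 171, 171]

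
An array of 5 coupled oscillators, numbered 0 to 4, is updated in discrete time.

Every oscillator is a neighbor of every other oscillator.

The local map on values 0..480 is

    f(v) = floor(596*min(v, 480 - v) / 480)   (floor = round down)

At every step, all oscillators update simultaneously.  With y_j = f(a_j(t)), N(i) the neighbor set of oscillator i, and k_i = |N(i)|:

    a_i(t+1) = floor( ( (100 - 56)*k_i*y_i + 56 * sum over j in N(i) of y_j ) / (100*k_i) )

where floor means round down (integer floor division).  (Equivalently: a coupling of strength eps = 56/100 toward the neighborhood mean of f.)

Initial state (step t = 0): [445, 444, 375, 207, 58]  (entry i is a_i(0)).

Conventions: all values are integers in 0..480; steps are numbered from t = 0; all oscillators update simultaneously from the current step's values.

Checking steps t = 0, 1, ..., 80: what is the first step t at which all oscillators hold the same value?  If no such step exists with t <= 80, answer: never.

Simulating step by step:
t=0: [445, 444, 375, 207, 58]  (not all equal)
t=1: [89, 89, 115, 153, 98]  (not all equal)
t=2: [127, 127, 136, 150, 130]  (not all equal)
t=3: [163, 163, 166, 171, 164]  (not all equal)
t=4: [204, 204, 205, 207, 204]  (not all equal)
t=5: [253, 253, 254, 254, 253]  (not all equal)
t=6: [280, 280, 280, 280, 280]  (all equal)

Answer: 6
Key observation: Synchronization is absorbing here: once all oscillators are equal they stay equal, and step 6 is the first all-equal step.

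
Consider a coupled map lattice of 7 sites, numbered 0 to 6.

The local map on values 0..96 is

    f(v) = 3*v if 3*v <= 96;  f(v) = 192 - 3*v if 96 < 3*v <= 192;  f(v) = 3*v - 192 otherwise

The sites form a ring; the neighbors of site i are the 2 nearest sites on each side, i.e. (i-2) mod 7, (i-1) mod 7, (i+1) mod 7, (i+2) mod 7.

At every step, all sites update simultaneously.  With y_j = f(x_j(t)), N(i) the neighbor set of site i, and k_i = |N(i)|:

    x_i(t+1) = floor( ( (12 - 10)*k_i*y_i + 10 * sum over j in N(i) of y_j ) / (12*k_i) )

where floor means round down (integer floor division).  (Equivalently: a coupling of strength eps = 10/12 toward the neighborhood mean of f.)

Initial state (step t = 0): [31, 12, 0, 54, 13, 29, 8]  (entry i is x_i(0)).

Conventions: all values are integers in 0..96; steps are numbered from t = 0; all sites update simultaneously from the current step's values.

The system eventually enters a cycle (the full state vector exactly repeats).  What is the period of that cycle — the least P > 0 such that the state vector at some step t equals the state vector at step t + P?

Simulating step by step:
t=0: [31, 12, 0, 54, 13, 29, 8]
t=1: [46, 36, 41, 38, 35, 53, 57]
t=2: [52, 60, 74, 69, 56, 55, 57]
t=3: [24, 23, 23, 21, 23, 24, 24]
t=4: [70, 69, 68, 68, 69, 69, 70]
t=5: [15, 15, 14, 13, 14, 15, 16]
t=6: [45, 43, 42, 42, 43, 43, 44]
t=7: [62, 62, 62, 64, 63, 61, 61]
t=8: [7, 5, 4, 5, 5, 5, 6]
t=9: [16, 16, 15, 14, 15, 16, 16]
t=10: [47, 46, 45, 45, 45, 46, 47]
t=11: [53, 54, 55, 55, 55, 54, 53]
t=12: [30, 30, 28, 28, 28, 30, 30]
t=13: [88, 87, 86, 86, 86, 87, 88]
t=14: [69, 69, 67, 67, 67, 69, 69]
t=15: [13, 12, 11, 11, 11, 12, 13]
t=16: [36, 36, 34, 34, 34, 36, 36]
t=17: [85, 86, 87, 87, 87, 86, 85]
t=18: [65, 66, 67, 67, 67, 66, 65]
t=19: [5, 6, 7, 7, 7, 6, 5]
t=20: [17, 18, 19, 19, 19, 18, 17]
t=21: [53, 54, 55, 55, 55, 54, 53]

Answer: 10
Key observation: The state at step 11, [53, 54, 55, 55, 55, 54, 53], reappears at step 21 — and no state repeats earlier — so the cycle the system enters has period 10.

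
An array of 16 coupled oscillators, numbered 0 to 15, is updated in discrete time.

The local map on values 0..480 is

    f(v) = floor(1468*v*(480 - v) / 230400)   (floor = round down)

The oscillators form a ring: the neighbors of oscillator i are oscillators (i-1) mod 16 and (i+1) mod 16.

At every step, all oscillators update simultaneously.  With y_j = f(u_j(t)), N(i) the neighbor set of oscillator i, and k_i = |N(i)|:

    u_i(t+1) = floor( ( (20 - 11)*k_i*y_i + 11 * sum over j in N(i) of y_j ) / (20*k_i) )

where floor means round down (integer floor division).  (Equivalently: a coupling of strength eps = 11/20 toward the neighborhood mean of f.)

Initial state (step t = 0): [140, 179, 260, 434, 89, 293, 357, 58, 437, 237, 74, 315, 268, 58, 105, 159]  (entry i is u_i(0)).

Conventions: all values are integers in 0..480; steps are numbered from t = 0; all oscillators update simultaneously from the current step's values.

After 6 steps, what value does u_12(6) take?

Answer: u_12(6) = 354

Derivation:
t=0: [140, 179, 260, 434, 89, 293, 357, 58, 437, 237, 74, 315, 268, 58, 105, 159]
t=1: [320, 337, 293, 218, 230, 294, 264, 179, 196, 249, 277, 301, 296, 238, 244, 298]
t=2: [326, 323, 341, 359, 360, 357, 353, 351, 354, 360, 356, 348, 351, 360, 360, 345]
t=3: [313, 316, 300, 282, 276, 279, 284, 286, 282, 279, 282, 287, 285, 278, 280, 296]
t=4: [336, 334, 343, 352, 356, 356, 354, 353, 355, 355, 354, 353, 354, 355, 353, 345]
t=5: [305, 306, 298, 288, 282, 281, 283, 283, 282, 282, 283, 284, 283, 283, 287, 296]
t=6: [341, 340, 345, 350, 354, 355, 355, 355, 355, 355, 354, 354, 354, 354, 351, 346]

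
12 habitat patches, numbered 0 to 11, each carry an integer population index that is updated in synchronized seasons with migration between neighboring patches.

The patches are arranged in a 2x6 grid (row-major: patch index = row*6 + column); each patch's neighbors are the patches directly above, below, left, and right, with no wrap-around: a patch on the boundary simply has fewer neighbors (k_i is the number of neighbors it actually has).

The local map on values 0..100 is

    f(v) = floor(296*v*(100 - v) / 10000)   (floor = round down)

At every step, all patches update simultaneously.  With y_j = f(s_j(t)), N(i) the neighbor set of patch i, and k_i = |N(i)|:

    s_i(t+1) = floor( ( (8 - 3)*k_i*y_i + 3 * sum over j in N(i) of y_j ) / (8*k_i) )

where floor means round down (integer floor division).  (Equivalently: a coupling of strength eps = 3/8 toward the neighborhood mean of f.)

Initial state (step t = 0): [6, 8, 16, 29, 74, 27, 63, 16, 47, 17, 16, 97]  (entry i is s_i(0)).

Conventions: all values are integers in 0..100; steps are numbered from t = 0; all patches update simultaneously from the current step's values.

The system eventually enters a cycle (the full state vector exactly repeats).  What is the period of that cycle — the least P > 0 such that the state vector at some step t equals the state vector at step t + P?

Simulating step by step:
t=0: [6, 8, 16, 29, 74, 27, 63, 16, 47, 17, 16, 97]
t=1: [26, 24, 43, 54, 54, 48, 52, 44, 60, 47, 37, 23]
t=2: [58, 58, 69, 72, 72, 69, 69, 69, 71, 72, 67, 58]
t=3: [70, 69, 63, 59, 60, 63, 64, 63, 60, 59, 64, 69]
t=4: [63, 64, 68, 70, 70, 67, 66, 67, 70, 70, 68, 64]
t=5: [67, 67, 64, 62, 62, 65, 66, 65, 62, 62, 64, 66]
t=6: [65, 65, 67, 68, 68, 67, 66, 66, 68, 68, 68, 66]
t=7: [66, 66, 65, 64, 64, 65, 66, 65, 64, 64, 64, 65]
t=8: [66, 66, 67, 67, 67, 67, 66, 66, 67, 68, 67, 67]
t=9: [66, 65, 65, 64, 65, 65, 66, 65, 65, 64, 64, 65]
t=10: [66, 66, 67, 67, 67, 67, 66, 66, 67, 67, 67, 67]
t=11: [66, 65, 65, 65, 65, 65, 66, 65, 65, 65, 65, 65]
t=12: [66, 66, 67, 67, 67, 67, 66, 66, 67, 67, 67, 67]

Answer: 2
Key observation: The state at step 10, [66, 66, 67, 67, 67, 67, 66, 66, 67, 67, 67, 67], reappears at step 12 — and no state repeats earlier — so the cycle the system enters has period 2.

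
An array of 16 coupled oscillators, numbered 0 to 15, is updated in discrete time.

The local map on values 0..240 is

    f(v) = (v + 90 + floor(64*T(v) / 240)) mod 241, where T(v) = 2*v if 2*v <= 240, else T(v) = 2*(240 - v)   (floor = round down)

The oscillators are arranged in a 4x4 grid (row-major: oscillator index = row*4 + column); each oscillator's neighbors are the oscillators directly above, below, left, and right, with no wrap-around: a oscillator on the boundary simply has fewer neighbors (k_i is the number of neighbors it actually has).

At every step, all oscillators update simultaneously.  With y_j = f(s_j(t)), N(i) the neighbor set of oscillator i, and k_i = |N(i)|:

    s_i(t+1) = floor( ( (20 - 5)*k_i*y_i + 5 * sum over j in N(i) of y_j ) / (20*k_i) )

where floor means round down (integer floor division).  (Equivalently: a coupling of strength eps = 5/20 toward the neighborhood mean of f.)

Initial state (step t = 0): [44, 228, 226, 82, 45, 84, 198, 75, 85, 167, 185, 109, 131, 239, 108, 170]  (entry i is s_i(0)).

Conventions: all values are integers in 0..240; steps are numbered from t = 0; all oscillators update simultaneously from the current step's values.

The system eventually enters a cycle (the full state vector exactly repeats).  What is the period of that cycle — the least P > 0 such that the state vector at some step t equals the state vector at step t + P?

Simulating step by step:
t=0: [44, 228, 226, 82, 45, 84, 198, 75, 85, 167, 185, 109, 131, 239, 108, 170]
t=1: [148, 100, 92, 197, 168, 186, 87, 178, 185, 77, 56, 39, 67, 74, 27, 45]
t=2: [41, 29, 197, 87, 55, 77, 200, 81, 85, 187, 175, 144, 177, 196, 143, 154]
t=3: [152, 136, 86, 202, 178, 183, 86, 188, 189, 82, 57, 59, 80, 64, 46, 46]
t=4: [47, 57, 193, 88, 59, 80, 198, 87, 89, 192, 181, 168, 190, 189, 163, 162]
t=5: [166, 169, 89, 204, 185, 189, 86, 196, 195, 84, 60, 69, 85, 64, 54, 52]
t=6: [55, 70, 198, 90, 62, 83, 199, 91, 92, 194, 186, 181, 197, 191, 173, 172]
t=7: [178, 186, 92, 208, 190, 195, 87, 201, 199, 86, 63, 74, 88, 65, 58, 57]
t=8: [61, 77, 203, 93, 65, 86, 201, 94, 94, 197, 191, 188, 200, 193, 179, 180]
t=9: [186, 195, 95, 212, 194, 199, 89, 206, 202, 87, 65, 78, 90, 66, 61, 61]
t=10: [64, 81, 207, 94, 67, 88, 204, 97, 96, 199, 194, 193, 203, 196, 184, 186]
t=11: [191, 200, 98, 214, 198, 202, 91, 209, 205, 89, 67, 80, 91, 67, 63, 63]
t=12: [66, 83, 211, 96, 69, 90, 207, 98, 97, 202, 197, 196, 204, 197, 187, 189]
t=13: [194, 203, 100, 217, 201, 205, 92, 211, 206, 90, 68, 82, 92, 68, 64, 65]
t=14: [67, 65, 33, 68, 70, 91, 194, 99, 98, 204, 199, 199, 206, 199, 189, 192]
t=15: [192, 188, 142, 163, 202, 204, 77, 27, 208, 91, 68, 63, 93, 69, 65, 66]
t=16: [66, 63, 59, 61, 70, 89, 183, 135, 99, 205, 196, 182, 207, 200, 190, 190]
t=17: [191, 189, 170, 164, 182, 201, 78, 55, 28, 76, 67, 60, 63, 70, 65, 64]
t=18: [65, 64, 69, 68, 68, 86, 187, 167, 136, 191, 193, 182, 180, 196, 189, 187]
t=19: [189, 191, 183, 176, 183, 197, 81, 67, 56, 74, 66, 61, 59, 67, 65, 63]
t=20: [64, 65, 74, 76, 72, 85, 192, 182, 168, 191, 192, 184, 180, 191, 189, 186]
t=21: [189, 192, 190, 187, 188, 197, 83, 73, 68, 74, 65, 62, 60, 65, 65, 63]
t=22: [65, 66, 77, 81, 75, 85, 195, 189, 182, 192, 191, 186, 184, 189, 188, 186]
t=23: [191, 194, 195, 194, 192, 198, 85, 77, 73, 75, 65, 63, 62, 64, 64, 63]
t=24: [66, 67, 80, 84, 77, 86, 198, 195, 188, 194, 191, 188, 187, 189, 187, 186]
t=25: [193, 196, 198, 198, 195, 199, 87, 80, 76, 76, 66, 64, 64, 65, 64, 63]
t=26: [67, 68, 81, 86, 79, 87, 201, 199, 193, 195, 193, 190, 190, 190, 188, 186]
t=27: [194, 197, 200, 201, 198, 201, 88, 81, 78, 77, 66, 65, 65, 65, 64, 63]
t=28: [67, 68, 82, 88, 80, 88, 202, 200, 195, 197, 193, 191, 191, 190, 188, 186]
t=29: [194, 198, 202, 203, 199, 202, 89, 82, 79, 77, 67, 66, 66, 65, 64, 63]
t=30: [67, 69, 83, 89, 80, 89, 203, 201, 197, 197, 194, 192, 193, 190, 188, 186]
t=31: [194, 199, 203, 205, 199, 203, 89, 82, 79, 77, 67, 66, 66, 65, 64, 63]
t=32: [67, 69, 83, 89, 80, 89, 203, 202, 197, 197, 194, 192, 193, 190, 188, 186]
t=33: [194, 199, 203, 205, 199, 203, 89, 83, 79, 77, 67, 66, 66, 65, 64, 63]
t=34: [67, 69, 83, 90, 80, 89, 203, 203, 197, 197, 194, 192, 193, 190, 188, 186]
t=35: [194, 199, 203, 207, 199, 203, 89, 83, 79, 77, 67, 66, 66, 65, 64, 63]
t=36: [67, 69, 83, 90, 80, 89, 203, 203, 197, 197, 194, 192, 193, 190, 188, 186]

Answer: 2
Key observation: The state at step 34, [67, 69, 83, 90, 80, 89, 203, 203, 197, 197, 194, 192, 193, 190, 188, 186], reappears at step 36 — and no state repeats earlier — so the cycle the system enters has period 2.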